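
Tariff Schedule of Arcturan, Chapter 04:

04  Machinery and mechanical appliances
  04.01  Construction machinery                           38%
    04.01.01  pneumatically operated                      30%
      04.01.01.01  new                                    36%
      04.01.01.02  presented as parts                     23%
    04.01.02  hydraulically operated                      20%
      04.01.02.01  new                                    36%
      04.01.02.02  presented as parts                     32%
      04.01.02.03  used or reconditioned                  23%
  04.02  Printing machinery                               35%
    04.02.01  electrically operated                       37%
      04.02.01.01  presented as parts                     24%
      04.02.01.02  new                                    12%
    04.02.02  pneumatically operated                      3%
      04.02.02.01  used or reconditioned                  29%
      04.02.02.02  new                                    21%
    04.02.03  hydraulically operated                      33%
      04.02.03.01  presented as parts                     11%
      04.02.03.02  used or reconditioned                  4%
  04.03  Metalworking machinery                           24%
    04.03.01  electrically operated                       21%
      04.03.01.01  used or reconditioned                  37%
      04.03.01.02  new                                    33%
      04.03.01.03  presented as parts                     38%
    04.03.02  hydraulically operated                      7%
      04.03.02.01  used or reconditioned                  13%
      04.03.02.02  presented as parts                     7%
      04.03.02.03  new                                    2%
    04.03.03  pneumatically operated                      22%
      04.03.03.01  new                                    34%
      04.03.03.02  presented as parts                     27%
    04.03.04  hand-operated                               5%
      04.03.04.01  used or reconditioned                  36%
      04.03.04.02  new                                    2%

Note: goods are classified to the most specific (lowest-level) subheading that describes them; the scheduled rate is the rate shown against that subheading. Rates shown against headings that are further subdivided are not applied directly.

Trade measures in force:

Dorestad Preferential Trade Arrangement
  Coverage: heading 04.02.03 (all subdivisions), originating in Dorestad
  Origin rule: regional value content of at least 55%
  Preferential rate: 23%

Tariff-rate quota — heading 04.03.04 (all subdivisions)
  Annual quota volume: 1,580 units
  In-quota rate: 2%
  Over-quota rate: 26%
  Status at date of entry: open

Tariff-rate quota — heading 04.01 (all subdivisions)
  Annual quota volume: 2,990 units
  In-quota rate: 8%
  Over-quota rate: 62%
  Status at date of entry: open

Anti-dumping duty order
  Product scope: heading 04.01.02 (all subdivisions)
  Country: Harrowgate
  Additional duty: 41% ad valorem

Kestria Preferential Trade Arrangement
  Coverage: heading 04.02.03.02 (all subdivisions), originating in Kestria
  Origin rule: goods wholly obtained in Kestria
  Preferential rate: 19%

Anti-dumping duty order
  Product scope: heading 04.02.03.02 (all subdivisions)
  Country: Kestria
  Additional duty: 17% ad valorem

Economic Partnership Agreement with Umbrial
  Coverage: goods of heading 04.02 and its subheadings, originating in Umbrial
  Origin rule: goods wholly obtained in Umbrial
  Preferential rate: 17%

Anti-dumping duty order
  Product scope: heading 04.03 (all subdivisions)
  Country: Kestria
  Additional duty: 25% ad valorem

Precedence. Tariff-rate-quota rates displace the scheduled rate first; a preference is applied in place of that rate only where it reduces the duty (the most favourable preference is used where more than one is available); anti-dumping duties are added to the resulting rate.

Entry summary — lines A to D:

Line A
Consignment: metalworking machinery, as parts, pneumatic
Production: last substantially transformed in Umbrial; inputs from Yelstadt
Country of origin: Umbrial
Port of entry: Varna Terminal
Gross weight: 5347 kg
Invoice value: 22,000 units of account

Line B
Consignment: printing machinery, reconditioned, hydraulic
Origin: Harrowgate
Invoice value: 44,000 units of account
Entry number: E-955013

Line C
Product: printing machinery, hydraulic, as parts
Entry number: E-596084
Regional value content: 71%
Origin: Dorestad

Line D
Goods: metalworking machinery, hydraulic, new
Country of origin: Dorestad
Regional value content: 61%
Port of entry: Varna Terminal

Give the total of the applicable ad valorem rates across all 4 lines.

Line A: metalworking → 04.03; pneumatic → 04.03.03; as parts → 04.03.03.02. Scheduled 27%. Umbrial agreement on 04.02: 04.03.03.02 not covered. → 27%.
Line B: printing → 04.02; hydraulic → 04.02.03; reconditioned → 04.02.03.02. Scheduled 4%. No special measure applies. → 4%.
Line C: printing → 04.02; hydraulic → 04.02.03; as parts → 04.02.03.01. Scheduled 11%. Dorestad agreement on 04.02.03: RVC ≥ 55% → 23% available; preference 23% not lower than 11% → no reduction. → 11%.
Line D: metalworking → 04.03; hydraulic → 04.03.02; new → 04.03.02.03. Scheduled 2%. Dorestad agreement on 04.02.03: 04.03.02.03 not covered. → 2%.
Sum: 27% + 4% + 11% + 2% = 44%.

44%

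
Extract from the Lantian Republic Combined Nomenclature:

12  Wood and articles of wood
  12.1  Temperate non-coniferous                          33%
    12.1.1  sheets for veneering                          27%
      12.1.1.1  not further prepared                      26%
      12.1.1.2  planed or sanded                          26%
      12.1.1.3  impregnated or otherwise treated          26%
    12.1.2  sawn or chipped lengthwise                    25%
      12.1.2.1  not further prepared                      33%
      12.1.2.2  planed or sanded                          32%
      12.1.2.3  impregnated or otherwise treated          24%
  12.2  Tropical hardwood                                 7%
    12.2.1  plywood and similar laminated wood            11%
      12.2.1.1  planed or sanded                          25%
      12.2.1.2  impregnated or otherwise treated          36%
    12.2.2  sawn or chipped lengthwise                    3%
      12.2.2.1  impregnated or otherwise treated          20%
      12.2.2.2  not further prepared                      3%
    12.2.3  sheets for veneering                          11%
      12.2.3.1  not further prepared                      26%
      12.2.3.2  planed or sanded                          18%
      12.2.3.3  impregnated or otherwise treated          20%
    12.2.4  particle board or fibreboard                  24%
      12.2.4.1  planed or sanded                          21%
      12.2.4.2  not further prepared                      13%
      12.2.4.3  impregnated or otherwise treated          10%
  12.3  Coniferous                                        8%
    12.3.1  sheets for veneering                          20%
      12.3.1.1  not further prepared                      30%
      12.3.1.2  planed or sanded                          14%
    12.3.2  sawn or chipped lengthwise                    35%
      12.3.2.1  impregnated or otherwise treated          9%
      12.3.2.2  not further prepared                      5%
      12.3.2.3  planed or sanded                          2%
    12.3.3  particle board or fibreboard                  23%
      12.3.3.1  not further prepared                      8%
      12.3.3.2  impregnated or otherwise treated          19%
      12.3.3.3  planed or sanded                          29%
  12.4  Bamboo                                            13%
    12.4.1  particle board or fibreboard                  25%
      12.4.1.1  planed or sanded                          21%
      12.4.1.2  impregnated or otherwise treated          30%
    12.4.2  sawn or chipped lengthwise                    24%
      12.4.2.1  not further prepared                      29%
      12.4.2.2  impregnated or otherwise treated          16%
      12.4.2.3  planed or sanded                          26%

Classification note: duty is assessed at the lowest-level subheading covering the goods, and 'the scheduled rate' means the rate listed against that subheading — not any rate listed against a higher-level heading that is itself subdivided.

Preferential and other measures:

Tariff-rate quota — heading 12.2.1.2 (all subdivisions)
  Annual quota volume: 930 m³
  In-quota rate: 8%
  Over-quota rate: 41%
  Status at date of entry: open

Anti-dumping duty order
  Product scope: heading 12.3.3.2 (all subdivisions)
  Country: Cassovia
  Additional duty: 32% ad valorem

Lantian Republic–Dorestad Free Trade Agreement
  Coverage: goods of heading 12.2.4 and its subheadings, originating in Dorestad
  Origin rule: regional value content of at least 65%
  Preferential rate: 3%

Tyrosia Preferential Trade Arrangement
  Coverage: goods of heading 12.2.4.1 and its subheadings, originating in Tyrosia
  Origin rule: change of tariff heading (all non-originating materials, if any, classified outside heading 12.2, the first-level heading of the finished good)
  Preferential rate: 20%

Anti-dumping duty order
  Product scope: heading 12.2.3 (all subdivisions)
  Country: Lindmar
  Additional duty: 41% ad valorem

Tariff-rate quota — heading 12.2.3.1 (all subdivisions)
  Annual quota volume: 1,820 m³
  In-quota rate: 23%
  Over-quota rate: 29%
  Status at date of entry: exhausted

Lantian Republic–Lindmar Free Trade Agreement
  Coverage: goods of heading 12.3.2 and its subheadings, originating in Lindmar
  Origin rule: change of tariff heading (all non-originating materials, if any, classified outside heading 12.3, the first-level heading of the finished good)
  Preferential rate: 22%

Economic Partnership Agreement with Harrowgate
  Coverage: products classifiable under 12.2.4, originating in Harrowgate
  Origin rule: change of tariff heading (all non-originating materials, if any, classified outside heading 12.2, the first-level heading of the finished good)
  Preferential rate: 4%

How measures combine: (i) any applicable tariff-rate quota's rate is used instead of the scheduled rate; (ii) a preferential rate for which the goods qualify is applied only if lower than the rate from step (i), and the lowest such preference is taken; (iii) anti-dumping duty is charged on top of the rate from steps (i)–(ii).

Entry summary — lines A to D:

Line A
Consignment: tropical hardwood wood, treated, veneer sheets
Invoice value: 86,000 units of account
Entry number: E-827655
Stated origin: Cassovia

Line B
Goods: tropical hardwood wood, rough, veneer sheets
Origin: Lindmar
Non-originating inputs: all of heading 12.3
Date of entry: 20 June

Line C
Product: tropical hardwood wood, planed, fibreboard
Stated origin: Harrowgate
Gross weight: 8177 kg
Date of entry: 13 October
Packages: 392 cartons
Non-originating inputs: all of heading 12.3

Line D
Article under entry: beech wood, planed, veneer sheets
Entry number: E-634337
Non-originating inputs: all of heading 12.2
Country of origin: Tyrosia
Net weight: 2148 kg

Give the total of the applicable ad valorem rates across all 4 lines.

120%

Line A: tropical hardwood → 12.2; veneer sheets → 12.2.3; treated → 12.2.3.3. Scheduled 20%. No special measure applies. → 20%.
Line B: tropical hardwood → 12.2; veneer sheets → 12.2.3; rough → 12.2.3.1. Scheduled 26%. quota on 12.2.3.1 exhausted → over-quota 29%; Lindmar agreement on 12.3.2: 12.2.3.1 not covered; anti-dumping (Lindmar, 12.2.3): +41%; total 29% + 41% = 70%. → 70%.
Line C: tropical hardwood → 12.2; fibreboard → 12.2.4; planed → 12.2.4.1. Scheduled 21%. Harrowgate agreement on 12.2.4: CTH met → 4% available; preferential 4%. → 4%.
Line D: beech → 12.1; veneer sheets → 12.1.1; planed → 12.1.1.2. Scheduled 26%. Tyrosia agreement on 12.2.4.1: 12.1.1.2 not covered. → 26%.
Sum: 20% + 70% + 4% + 26% = 120%.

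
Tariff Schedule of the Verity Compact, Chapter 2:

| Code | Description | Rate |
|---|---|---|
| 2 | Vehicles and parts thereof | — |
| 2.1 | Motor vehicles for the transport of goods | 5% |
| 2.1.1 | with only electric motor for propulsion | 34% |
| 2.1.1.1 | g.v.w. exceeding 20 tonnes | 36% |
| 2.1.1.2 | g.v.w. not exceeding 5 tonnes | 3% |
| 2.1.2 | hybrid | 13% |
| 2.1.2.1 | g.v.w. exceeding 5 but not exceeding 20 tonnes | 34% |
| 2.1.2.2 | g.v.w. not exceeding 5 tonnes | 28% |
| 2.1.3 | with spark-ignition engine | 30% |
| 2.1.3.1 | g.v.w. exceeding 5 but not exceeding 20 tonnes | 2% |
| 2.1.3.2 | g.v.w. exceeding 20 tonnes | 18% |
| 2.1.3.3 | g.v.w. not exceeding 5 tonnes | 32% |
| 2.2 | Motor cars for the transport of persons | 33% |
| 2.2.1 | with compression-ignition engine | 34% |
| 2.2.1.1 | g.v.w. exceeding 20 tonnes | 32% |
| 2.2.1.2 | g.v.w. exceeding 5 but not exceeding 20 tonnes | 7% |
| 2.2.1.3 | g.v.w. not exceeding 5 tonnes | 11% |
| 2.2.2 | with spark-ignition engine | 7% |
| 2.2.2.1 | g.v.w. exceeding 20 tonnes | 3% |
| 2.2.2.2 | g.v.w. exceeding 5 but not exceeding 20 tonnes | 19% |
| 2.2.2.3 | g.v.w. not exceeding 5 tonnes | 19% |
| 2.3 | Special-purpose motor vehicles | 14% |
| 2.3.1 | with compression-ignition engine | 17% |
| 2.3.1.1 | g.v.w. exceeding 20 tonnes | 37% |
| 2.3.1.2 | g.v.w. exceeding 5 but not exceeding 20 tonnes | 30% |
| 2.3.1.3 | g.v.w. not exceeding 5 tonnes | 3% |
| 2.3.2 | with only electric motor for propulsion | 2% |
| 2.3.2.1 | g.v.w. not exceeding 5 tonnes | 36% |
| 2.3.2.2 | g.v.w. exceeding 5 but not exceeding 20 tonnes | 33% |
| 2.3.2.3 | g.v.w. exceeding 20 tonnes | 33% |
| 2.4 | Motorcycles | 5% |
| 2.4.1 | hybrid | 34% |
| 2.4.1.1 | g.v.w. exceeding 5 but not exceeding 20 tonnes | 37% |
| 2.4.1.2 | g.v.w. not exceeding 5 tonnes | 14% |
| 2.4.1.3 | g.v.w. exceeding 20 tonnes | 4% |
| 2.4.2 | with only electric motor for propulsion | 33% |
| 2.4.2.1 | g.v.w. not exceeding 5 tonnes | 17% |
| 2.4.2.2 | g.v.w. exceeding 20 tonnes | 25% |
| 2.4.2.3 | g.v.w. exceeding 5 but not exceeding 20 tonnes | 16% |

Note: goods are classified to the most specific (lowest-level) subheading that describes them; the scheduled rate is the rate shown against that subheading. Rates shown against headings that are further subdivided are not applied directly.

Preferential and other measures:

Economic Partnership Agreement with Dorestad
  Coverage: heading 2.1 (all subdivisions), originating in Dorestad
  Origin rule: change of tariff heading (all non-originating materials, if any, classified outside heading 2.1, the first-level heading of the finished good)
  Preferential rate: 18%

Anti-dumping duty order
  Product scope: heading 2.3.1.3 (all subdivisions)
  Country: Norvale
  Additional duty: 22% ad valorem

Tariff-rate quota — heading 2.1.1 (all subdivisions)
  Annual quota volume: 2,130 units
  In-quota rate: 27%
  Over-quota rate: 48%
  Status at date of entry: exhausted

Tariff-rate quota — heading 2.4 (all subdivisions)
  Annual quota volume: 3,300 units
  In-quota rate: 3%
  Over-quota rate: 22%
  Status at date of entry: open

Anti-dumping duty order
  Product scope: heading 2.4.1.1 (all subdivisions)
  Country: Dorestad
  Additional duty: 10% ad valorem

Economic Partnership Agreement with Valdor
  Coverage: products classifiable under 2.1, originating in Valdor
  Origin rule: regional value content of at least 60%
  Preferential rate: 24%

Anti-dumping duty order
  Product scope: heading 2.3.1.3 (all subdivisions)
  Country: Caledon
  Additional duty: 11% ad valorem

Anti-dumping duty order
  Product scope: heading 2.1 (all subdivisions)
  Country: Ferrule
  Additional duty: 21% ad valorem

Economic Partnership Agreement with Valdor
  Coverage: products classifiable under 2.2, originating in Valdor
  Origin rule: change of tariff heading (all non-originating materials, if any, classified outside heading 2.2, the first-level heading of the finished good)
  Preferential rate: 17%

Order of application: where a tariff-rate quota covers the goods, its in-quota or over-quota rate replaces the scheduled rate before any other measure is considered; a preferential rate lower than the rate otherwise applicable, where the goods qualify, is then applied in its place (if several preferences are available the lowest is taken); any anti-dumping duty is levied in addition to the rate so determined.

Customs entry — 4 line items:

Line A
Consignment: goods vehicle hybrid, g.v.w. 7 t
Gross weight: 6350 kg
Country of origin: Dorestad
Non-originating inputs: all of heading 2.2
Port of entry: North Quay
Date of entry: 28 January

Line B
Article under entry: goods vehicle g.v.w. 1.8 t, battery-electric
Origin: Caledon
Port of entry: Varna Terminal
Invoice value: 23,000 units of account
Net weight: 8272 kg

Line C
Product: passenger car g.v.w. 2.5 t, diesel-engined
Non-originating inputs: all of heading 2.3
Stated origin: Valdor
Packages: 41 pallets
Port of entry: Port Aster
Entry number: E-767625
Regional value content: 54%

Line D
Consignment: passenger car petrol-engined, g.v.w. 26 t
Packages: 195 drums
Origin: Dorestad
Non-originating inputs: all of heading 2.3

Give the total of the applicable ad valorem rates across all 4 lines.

80%

Line A: goods vehicle → 2.1; hybrid → 2.1.2; g.v.w. 7 t → 2.1.2.1. Scheduled 34%. Dorestad agreement on 2.1: CTH met → 18% available; preferential 18%. → 18%.
Line B: goods vehicle → 2.1; battery-electric → 2.1.1; g.v.w. 1.8 t → 2.1.1.2. Scheduled 3%. quota on 2.1.1 exhausted → over-quota 48%. → 48%.
Line C: passenger car → 2.2; diesel-engined → 2.2.1; g.v.w. 2.5 t → 2.2.1.3. Scheduled 11%. Valdor agreement on 2.1: 2.2.1.3 not covered; Valdor agreement on 2.2: CTH met → 17% available; preference 17% not lower than 11% → no reduction. → 11%.
Line D: passenger car → 2.2; petrol-engined → 2.2.2; g.v.w. 26 t → 2.2.2.1. Scheduled 3%. Dorestad agreement on 2.1: 2.2.2.1 not covered. → 3%.
Sum: 18% + 48% + 11% + 3% = 80%.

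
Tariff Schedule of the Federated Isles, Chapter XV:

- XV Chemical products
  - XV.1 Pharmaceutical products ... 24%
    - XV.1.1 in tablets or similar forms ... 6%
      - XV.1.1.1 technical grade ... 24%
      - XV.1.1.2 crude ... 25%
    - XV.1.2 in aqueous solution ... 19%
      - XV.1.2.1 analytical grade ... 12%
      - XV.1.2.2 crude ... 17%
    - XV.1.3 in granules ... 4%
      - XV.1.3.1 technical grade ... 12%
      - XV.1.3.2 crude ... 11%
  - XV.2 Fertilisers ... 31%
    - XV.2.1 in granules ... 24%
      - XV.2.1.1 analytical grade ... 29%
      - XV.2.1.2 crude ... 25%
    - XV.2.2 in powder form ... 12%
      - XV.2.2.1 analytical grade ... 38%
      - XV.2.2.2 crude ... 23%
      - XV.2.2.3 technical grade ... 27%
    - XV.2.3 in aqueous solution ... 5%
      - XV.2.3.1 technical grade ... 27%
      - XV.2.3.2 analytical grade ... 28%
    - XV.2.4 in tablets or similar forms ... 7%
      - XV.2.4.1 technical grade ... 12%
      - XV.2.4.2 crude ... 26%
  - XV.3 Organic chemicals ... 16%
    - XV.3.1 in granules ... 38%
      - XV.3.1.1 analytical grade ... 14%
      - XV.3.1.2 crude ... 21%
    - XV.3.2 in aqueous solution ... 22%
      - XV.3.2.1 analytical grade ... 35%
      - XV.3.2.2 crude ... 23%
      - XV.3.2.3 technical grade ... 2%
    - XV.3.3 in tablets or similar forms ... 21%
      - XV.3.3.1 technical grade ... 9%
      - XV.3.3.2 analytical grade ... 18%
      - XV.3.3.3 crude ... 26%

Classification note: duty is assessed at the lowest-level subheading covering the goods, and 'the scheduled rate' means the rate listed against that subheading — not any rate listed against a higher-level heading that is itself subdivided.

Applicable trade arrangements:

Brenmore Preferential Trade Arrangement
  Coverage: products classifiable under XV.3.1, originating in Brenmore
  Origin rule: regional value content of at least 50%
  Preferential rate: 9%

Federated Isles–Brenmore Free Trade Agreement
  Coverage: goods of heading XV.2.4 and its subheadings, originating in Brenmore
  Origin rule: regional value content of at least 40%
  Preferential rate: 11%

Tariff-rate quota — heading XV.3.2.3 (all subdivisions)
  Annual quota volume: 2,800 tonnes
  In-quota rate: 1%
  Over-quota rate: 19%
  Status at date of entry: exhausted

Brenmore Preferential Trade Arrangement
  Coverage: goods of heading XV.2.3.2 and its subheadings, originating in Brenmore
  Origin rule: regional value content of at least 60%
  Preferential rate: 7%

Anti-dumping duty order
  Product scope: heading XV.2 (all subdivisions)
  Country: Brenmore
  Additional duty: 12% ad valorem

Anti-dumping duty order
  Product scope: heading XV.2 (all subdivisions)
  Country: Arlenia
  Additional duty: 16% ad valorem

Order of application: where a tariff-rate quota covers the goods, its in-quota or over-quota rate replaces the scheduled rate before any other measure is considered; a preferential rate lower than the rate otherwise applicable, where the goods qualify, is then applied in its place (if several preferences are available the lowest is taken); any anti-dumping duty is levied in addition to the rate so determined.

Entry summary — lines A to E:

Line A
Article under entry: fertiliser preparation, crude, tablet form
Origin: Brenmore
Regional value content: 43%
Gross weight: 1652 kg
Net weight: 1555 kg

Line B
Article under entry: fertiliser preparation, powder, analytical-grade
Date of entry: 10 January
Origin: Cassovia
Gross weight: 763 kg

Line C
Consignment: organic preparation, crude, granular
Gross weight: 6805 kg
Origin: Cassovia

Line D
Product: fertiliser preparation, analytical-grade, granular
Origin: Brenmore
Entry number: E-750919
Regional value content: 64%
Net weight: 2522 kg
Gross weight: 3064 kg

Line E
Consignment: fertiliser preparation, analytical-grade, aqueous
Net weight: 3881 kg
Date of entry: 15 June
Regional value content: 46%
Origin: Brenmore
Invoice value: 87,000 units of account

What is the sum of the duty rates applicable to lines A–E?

Line A: fertiliser → XV.2; tablet form → XV.2.4; crude → XV.2.4.2. Scheduled 26%. Brenmore agreement on XV.3.1: XV.2.4.2 not covered; Brenmore agreement on XV.2.4: RVC ≥ 40% → 11% available; Brenmore agreement on XV.2.3.2: XV.2.4.2 not covered; preferential 11%; anti-dumping (Brenmore, XV.2): +12%; total 11% + 12% = 23%. → 23%.
Line B: fertiliser → XV.2; powder → XV.2.2; analytical-grade → XV.2.2.1. Scheduled 38%. No special measure applies. → 38%.
Line C: organic → XV.3; granular → XV.3.1; crude → XV.3.1.2. Scheduled 21%. No special measure applies. → 21%.
Line D: fertiliser → XV.2; granular → XV.2.1; analytical-grade → XV.2.1.1. Scheduled 29%. Brenmore agreement on XV.3.1: XV.2.1.1 not covered; Brenmore agreement on XV.2.4: XV.2.1.1 not covered; Brenmore agreement on XV.2.3.2: XV.2.1.1 not covered; anti-dumping (Brenmore, XV.2): +12%; total 29% + 12% = 41%. → 41%.
Line E: fertiliser → XV.2; aqueous → XV.2.3; analytical-grade → XV.2.3.2. Scheduled 28%. Brenmore agreement on XV.3.1: XV.2.3.2 not covered; Brenmore agreement on XV.2.4: XV.2.3.2 not covered; Brenmore agreement on XV.2.3.2: RVC < 60%; anti-dumping (Brenmore, XV.2): +12%; total 28% + 12% = 40%. → 40%.
Sum: 23% + 38% + 21% + 41% + 40% = 163%.

163%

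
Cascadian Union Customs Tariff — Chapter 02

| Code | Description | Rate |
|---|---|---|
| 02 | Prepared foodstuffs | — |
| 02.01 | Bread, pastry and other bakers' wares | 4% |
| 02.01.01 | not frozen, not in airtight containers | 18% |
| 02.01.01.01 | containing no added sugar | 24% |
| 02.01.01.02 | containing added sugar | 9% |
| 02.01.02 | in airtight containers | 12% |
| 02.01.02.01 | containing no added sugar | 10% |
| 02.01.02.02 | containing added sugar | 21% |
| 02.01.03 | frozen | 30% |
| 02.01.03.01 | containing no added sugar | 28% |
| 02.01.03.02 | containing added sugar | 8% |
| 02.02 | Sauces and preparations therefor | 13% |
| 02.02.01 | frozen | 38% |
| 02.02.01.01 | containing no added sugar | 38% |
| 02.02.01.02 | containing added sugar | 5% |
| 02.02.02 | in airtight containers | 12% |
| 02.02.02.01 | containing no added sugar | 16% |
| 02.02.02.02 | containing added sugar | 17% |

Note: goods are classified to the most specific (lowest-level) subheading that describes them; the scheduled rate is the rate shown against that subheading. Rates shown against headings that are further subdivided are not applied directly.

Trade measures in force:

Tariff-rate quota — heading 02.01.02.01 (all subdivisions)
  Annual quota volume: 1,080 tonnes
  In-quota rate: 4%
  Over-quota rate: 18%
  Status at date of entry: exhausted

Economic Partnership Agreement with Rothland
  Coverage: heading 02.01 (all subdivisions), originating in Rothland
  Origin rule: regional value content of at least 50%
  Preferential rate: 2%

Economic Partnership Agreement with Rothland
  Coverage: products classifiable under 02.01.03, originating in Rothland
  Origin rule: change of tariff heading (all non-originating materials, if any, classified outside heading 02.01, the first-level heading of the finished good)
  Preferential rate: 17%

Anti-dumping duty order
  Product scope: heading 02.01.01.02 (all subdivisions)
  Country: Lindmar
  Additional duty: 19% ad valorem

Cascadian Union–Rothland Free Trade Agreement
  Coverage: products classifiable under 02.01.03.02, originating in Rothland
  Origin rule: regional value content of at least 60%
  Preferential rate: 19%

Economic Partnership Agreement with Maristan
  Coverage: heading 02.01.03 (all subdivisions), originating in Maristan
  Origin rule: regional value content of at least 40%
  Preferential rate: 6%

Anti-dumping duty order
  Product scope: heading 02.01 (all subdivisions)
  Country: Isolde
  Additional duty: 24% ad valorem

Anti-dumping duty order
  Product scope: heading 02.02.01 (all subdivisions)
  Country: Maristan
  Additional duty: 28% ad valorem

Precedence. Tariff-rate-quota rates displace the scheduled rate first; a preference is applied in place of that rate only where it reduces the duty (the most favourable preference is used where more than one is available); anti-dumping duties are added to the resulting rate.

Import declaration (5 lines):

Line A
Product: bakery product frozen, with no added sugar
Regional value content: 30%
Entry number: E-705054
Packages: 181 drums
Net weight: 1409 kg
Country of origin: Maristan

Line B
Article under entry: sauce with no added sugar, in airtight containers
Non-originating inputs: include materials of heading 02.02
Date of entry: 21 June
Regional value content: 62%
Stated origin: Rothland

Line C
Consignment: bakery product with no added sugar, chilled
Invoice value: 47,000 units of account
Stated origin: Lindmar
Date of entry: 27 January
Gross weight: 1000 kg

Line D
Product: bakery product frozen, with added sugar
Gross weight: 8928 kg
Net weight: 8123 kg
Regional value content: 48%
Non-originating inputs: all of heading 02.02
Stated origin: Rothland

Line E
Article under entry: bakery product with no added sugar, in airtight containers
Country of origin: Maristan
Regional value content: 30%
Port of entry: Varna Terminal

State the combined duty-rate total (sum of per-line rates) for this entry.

94%

Line A: bakery product → 02.01; frozen → 02.01.03; with no added sugar → 02.01.03.01. Scheduled 28%. Maristan agreement on 02.01.03: RVC < 40%. → 28%.
Line B: sauce → 02.02; in airtight containers → 02.02.02; with no added sugar → 02.02.02.01. Scheduled 16%. Rothland agreement on 02.01: 02.02.02.01 not covered; Rothland agreement on 02.01.03: 02.02.02.01 not covered; Rothland agreement on 02.01.03.02: 02.02.02.01 not covered. → 16%.
Line C: bakery product → 02.01; chilled → 02.01.01; with no added sugar → 02.01.01.01. Scheduled 24%. No special measure applies. → 24%.
Line D: bakery product → 02.01; frozen → 02.01.03; with added sugar → 02.01.03.02. Scheduled 8%. Rothland agreement on 02.01: RVC < 50%; Rothland agreement on 02.01.03: CTH met → 17% available; Rothland agreement on 02.01.03.02: RVC < 60%; preference 17% not lower than 8% → no reduction. → 8%.
Line E: bakery product → 02.01; in airtight containers → 02.01.02; with no added sugar → 02.01.02.01. Scheduled 10%. quota on 02.01.02.01 exhausted → over-quota 18%; Maristan agreement on 02.01.03: 02.01.02.01 not covered. → 18%.
Sum: 28% + 16% + 24% + 8% + 18% = 94%.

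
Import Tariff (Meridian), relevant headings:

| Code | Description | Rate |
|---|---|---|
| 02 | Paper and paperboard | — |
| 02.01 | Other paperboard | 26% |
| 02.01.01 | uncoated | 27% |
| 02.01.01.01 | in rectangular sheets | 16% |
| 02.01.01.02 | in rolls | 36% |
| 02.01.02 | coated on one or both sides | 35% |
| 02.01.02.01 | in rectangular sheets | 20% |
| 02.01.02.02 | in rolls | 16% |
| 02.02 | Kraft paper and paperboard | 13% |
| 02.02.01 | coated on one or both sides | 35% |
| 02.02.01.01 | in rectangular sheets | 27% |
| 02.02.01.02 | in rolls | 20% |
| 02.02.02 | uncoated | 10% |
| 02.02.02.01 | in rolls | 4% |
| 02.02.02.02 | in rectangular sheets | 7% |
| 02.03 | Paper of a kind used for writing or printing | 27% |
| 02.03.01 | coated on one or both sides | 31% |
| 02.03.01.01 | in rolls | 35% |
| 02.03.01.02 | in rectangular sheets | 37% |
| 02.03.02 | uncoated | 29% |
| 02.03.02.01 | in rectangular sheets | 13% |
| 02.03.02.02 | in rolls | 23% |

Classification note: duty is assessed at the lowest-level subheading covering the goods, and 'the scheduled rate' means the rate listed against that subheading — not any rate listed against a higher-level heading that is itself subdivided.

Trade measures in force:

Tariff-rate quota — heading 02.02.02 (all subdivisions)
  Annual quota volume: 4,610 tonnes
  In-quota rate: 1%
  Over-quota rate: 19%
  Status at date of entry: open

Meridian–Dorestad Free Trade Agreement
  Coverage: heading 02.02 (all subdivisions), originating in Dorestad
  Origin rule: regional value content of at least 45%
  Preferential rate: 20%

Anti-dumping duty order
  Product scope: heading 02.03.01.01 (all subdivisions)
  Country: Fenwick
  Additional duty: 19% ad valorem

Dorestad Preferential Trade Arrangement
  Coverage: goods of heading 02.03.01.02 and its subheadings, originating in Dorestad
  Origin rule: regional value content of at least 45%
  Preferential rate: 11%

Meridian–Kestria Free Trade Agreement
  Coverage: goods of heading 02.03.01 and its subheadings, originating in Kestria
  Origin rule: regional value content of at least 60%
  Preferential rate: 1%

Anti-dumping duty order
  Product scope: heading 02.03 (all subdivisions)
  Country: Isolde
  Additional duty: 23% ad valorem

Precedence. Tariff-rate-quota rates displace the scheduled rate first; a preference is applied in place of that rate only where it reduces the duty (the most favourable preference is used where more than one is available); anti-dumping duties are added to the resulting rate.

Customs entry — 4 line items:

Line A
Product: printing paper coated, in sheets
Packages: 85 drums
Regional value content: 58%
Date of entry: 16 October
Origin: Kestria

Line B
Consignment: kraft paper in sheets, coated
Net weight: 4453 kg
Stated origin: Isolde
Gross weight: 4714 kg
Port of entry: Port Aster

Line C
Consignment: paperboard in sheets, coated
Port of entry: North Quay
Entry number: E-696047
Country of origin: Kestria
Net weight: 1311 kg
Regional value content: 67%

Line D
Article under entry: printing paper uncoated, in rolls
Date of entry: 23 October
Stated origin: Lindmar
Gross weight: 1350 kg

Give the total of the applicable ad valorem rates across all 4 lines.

107%

Line A: printing paper → 02.03; coated → 02.03.01; in sheets → 02.03.01.02. Scheduled 37%. Kestria agreement on 02.03.01: RVC < 60%. → 37%.
Line B: kraft paper → 02.02; coated → 02.02.01; in sheets → 02.02.01.01. Scheduled 27%. No special measure applies. → 27%.
Line C: paperboard → 02.01; coated → 02.01.02; in sheets → 02.01.02.01. Scheduled 20%. Kestria agreement on 02.03.01: 02.01.02.01 not covered. → 20%.
Line D: printing paper → 02.03; uncoated → 02.03.02; in rolls → 02.03.02.02. Scheduled 23%. No special measure applies. → 23%.
Sum: 37% + 27% + 20% + 23% = 107%.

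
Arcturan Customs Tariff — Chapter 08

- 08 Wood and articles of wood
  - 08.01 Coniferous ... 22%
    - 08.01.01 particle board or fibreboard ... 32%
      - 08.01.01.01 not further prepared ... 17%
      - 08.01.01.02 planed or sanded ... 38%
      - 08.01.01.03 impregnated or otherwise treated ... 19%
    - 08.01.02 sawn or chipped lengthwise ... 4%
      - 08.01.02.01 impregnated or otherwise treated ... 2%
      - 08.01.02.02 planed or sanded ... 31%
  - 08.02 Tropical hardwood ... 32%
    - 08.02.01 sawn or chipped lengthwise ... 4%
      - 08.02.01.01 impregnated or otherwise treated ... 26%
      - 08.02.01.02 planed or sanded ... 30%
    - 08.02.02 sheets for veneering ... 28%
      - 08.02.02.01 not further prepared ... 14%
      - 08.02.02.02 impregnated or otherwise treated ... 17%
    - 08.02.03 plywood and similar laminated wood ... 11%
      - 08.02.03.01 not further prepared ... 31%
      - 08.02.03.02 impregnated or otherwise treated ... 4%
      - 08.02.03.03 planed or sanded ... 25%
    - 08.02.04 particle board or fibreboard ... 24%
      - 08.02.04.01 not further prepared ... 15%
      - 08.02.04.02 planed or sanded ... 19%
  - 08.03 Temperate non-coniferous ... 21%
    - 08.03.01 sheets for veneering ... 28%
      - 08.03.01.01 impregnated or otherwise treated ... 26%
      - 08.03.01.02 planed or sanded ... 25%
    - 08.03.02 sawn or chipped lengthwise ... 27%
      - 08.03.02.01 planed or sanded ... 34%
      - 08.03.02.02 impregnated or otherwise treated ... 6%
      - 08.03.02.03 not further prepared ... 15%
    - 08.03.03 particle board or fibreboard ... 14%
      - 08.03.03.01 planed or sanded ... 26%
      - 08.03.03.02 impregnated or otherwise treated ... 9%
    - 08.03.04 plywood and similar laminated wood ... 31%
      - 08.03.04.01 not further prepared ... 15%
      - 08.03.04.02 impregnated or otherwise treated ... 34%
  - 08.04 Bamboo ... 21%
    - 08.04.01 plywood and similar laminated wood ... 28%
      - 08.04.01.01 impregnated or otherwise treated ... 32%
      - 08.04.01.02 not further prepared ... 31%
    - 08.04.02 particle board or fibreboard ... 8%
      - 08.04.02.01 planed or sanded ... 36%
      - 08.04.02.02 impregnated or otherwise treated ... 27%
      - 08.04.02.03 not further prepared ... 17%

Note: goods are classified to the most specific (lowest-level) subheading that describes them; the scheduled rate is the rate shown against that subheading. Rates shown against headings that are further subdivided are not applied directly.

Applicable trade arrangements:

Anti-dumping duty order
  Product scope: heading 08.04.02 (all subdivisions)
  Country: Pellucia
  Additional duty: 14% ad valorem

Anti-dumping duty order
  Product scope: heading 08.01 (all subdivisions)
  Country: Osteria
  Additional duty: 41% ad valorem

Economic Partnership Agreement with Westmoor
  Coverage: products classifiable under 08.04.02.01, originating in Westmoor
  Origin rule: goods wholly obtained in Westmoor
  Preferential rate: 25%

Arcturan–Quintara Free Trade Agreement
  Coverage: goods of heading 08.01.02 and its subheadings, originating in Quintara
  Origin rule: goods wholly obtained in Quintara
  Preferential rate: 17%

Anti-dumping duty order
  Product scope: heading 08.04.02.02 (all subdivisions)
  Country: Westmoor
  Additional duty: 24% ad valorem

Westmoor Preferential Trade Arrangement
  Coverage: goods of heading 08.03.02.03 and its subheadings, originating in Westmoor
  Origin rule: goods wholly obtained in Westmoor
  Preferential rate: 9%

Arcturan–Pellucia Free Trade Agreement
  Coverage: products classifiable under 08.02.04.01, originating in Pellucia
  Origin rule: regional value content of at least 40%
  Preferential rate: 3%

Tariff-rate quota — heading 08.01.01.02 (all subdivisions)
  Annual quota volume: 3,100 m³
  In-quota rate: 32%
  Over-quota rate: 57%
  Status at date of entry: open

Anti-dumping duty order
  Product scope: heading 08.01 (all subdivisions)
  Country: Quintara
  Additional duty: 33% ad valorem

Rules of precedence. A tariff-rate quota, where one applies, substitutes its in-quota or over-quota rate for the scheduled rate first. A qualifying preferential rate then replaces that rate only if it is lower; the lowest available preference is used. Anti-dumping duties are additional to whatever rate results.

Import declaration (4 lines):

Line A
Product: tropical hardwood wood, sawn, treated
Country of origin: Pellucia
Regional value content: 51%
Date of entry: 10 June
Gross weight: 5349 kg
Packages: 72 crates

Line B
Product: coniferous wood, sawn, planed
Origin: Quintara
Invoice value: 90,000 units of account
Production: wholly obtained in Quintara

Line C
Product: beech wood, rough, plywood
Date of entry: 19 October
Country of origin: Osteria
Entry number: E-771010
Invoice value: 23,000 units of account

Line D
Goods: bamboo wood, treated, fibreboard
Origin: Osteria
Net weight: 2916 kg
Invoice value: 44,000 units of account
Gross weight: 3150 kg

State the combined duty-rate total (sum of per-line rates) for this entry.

Line A: tropical hardwood → 08.02; sawn → 08.02.01; treated → 08.02.01.01. Scheduled 26%. Pellucia agreement on 08.02.04.01: 08.02.01.01 not covered. → 26%.
Line B: coniferous → 08.01; sawn → 08.01.02; planed → 08.01.02.02. Scheduled 31%. Quintara agreement on 08.01.02: wholly obtained → 17% available; preferential 17%; anti-dumping (Quintara, 08.01): +33%; total 17% + 33% = 50%. → 50%.
Line C: beech → 08.03; plywood → 08.03.04; rough → 08.03.04.01. Scheduled 15%. No special measure applies. → 15%.
Line D: bamboo → 08.04; fibreboard → 08.04.02; treated → 08.04.02.02. Scheduled 27%. No special measure applies. → 27%.
Sum: 26% + 50% + 15% + 27% = 118%.

118%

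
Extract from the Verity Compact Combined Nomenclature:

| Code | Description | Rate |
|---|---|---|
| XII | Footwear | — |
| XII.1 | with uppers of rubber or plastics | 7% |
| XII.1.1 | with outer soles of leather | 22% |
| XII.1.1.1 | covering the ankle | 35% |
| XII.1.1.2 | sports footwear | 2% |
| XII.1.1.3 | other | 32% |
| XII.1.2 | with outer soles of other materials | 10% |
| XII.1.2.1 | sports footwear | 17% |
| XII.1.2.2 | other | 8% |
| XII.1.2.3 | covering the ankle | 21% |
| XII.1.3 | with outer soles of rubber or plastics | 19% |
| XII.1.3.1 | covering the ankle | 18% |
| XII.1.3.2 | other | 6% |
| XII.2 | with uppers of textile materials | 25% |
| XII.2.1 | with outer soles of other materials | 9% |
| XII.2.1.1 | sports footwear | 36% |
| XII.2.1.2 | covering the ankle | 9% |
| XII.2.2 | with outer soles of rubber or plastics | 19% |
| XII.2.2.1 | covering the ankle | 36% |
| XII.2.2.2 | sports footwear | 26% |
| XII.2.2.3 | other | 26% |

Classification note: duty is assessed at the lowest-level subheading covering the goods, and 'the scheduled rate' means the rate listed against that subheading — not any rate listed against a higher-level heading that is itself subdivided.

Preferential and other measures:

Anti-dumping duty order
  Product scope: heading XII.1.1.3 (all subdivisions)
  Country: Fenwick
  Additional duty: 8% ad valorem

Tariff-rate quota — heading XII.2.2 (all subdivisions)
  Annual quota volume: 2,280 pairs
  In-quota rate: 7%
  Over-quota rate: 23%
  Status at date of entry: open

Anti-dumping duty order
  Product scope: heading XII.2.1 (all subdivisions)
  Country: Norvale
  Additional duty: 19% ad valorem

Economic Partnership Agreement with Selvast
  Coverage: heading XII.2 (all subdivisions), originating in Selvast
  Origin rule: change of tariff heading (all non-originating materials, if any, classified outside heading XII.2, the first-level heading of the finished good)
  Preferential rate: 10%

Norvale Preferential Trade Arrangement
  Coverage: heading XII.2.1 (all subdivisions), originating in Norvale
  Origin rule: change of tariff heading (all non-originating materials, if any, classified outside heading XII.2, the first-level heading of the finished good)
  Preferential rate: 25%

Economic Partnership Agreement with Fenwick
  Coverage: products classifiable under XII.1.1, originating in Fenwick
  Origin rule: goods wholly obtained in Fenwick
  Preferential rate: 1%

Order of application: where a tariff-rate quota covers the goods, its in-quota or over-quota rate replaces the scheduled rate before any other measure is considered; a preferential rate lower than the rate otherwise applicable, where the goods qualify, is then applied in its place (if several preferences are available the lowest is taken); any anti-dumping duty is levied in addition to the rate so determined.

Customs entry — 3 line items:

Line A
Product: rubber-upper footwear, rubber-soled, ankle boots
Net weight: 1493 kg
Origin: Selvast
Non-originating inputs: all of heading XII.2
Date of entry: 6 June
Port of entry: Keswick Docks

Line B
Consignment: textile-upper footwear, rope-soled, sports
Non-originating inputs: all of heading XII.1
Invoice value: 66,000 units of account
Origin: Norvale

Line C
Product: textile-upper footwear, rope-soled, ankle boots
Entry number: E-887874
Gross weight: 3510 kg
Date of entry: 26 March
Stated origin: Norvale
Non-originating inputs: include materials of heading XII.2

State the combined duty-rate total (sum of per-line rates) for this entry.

Line A: rubber-upper → XII.1; rubber-soled → XII.1.3; ankle boots → XII.1.3.1. Scheduled 18%. Selvast agreement on XII.2: XII.1.3.1 not covered. → 18%.
Line B: textile-upper → XII.2; rope-soled → XII.2.1; sports → XII.2.1.1. Scheduled 36%. Norvale agreement on XII.2.1: CTH met → 25% available; preferential 25%; anti-dumping (Norvale, XII.2.1): +19%; total 25% + 19% = 44%. → 44%.
Line C: textile-upper → XII.2; rope-soled → XII.2.1; ankle boots → XII.2.1.2. Scheduled 9%. Norvale agreement on XII.2.1: CTH not met; anti-dumping (Norvale, XII.2.1): +19%; total 9% + 19% = 28%. → 28%.
Sum: 18% + 44% + 28% = 90%.

90%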